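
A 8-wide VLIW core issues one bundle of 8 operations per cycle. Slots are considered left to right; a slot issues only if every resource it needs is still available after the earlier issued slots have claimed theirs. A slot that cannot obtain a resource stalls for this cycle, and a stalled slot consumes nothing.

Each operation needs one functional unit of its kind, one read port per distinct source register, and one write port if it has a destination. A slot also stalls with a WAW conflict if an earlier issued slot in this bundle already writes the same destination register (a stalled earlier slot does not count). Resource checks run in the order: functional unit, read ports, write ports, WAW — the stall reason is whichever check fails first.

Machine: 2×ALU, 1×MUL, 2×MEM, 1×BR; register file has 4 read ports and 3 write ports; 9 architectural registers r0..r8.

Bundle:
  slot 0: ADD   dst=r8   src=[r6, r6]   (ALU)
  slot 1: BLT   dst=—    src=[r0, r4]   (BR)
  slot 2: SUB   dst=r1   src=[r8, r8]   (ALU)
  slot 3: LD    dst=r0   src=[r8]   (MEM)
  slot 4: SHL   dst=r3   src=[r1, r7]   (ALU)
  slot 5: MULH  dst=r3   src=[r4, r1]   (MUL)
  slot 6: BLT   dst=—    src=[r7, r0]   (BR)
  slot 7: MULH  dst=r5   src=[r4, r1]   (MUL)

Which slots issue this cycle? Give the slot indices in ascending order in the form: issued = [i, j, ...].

issued = [0, 1, 2]

(0) want 1×ALU +1rd +1wr — yes → AL1|MU1|ME2|BR1|rd3|wr2
(1) want 1×BR +2rd +0wr — yes → AL1|MU1|ME2|BR0|rd1|wr2
(2) want 1×ALU +1rd +1wr — yes → AL0|MU1|ME2|BR0|rd0|wr1
(3) want 1×MEM +1rd +1wr — RD_PORT → AL0|MU1|ME2|BR0|rd0|wr1
(4) want 1×ALU +2rd +1wr — FU → AL0|MU1|ME2|BR0|rd0|wr1
(5) want 1×MUL +2rd +1wr — RD_PORT → AL0|MU1|ME2|BR0|rd0|wr1
(6) want 1×BR +2rd +0wr — FU → AL0|MU1|ME2|BR0|rd0|wr1
(7) want 1×MUL +2rd +1wr — RD_PORT → AL0|MU1|ME2|BR0|rd0|wr1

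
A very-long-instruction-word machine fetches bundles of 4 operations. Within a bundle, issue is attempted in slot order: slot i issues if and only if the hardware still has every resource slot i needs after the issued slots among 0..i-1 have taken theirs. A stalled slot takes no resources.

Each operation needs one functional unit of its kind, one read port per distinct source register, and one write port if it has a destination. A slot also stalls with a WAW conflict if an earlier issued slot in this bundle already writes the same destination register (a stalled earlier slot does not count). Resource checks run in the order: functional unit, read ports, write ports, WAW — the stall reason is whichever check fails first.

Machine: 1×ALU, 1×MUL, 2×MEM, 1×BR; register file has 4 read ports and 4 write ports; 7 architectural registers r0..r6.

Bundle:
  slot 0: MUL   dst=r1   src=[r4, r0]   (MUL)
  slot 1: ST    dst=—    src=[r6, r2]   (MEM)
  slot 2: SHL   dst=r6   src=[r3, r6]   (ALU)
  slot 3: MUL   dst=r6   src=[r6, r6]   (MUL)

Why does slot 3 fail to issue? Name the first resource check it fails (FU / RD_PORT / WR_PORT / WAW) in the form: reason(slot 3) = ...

reason(slot 3) = FU

(0) want 1×MUL +2rd +1wr — yes → AL1|MU0|ME2|BR1|rd2|wr3
(1) want 1×MEM +2rd +0wr — yes → AL1|MU0|ME1|BR1|rd0|wr3
(2) want 1×ALU +2rd +1wr — RD_PORT → AL1|MU0|ME1|BR1|rd0|wr3
(3) want 1×MUL +1rd +1wr — FU → AL1|MU0|ME1|BR1|rd0|wr3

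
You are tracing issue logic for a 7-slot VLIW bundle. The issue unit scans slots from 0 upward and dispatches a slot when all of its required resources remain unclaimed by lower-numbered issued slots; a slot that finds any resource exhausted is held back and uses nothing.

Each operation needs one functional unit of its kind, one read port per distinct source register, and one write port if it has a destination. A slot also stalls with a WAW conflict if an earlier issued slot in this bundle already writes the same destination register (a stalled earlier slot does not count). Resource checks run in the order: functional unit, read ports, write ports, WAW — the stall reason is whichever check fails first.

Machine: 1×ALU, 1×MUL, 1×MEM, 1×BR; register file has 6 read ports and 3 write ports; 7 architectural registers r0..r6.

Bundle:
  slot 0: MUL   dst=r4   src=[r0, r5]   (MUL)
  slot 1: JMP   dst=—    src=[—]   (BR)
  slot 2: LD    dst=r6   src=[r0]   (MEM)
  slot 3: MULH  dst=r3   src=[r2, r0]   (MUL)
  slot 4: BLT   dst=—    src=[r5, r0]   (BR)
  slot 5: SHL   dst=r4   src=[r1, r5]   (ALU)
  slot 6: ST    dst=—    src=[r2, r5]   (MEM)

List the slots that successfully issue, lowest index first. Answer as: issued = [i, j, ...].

issued = [0, 1, 2]

[0] MUL needs rd=2 wr=1: ok; after: ALU=1 MUL=0 MEM=1 BR=1, R=4, W=2
[1] BR needs rd=0 wr=0: ok; after: ALU=1 MUL=0 MEM=1 BR=0, R=4, W=2
[2] MEM needs rd=1 wr=1: ok; after: ALU=1 MUL=0 MEM=0 BR=0, R=3, W=1
[3] MUL needs rd=2 wr=1: FU; after: ALU=1 MUL=0 MEM=0 BR=0, R=3, W=1
[4] BR needs rd=2 wr=0: FU; after: ALU=1 MUL=0 MEM=0 BR=0, R=3, W=1
[5] ALU needs rd=2 wr=1: WAW; after: ALU=1 MUL=0 MEM=0 BR=0, R=3, W=1
[6] MEM needs rd=2 wr=0: FU; after: ALU=1 MUL=0 MEM=0 BR=0, R=3, W=1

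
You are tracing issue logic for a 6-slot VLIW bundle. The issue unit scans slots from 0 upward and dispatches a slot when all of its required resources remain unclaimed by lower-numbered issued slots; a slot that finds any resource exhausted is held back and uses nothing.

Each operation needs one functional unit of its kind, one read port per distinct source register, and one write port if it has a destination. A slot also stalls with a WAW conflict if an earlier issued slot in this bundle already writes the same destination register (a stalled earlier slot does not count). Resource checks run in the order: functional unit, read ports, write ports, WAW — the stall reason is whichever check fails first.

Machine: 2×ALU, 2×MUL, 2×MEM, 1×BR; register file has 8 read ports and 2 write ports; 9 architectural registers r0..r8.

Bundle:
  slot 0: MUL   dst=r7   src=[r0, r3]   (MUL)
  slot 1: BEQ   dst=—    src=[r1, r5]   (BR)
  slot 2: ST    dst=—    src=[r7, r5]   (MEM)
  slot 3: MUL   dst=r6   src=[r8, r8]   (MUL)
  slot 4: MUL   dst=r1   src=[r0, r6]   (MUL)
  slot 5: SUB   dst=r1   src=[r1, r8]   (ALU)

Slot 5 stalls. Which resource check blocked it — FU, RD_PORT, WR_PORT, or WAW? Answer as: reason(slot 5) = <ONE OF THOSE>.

reason(slot 5) = RD_PORT

(0) want 1×MUL +2rd +1wr — yes → AL2|MU1|ME2|BR1|rd6|wr1
(1) want 1×BR +2rd +0wr — yes → AL2|MU1|ME2|BR0|rd4|wr1
(2) want 1×MEM +2rd +0wr — yes → AL2|MU1|ME1|BR0|rd2|wr1
(3) want 1×MUL +1rd +1wr — yes → AL2|MU0|ME1|BR0|rd1|wr0
(4) want 1×MUL +2rd +1wr — FU → AL2|MU0|ME1|BR0|rd1|wr0
(5) want 1×ALU +2rd +1wr — RD_PORT → AL2|MU0|ME1|BR0|rd1|wr0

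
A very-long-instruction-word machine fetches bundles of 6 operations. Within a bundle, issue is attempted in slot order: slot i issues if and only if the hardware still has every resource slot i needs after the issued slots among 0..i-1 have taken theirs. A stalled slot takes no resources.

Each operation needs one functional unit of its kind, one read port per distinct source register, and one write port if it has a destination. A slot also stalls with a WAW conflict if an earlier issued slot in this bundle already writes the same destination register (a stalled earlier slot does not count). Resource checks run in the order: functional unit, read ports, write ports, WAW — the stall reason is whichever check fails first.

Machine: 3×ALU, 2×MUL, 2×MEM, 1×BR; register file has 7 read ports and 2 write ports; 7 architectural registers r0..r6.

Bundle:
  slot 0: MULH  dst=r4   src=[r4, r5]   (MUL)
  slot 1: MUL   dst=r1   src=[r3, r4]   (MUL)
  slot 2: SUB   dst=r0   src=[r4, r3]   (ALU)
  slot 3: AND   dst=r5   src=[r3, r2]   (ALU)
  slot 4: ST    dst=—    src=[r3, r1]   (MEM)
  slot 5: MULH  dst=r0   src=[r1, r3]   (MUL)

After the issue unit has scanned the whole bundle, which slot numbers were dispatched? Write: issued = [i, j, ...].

issued = [0, 1, 4]

(0) want 1×MUL +2rd +1wr — yes → AL3|MU1|ME2|BR1|rd5|wr1
(1) want 1×MUL +2rd +1wr — yes → AL3|MU0|ME2|BR1|rd3|wr0
(2) want 1×ALU +2rd +1wr — WR_PORT → AL3|MU0|ME2|BR1|rd3|wr0
(3) want 1×ALU +2rd +1wr — WR_PORT → AL3|MU0|ME2|BR1|rd3|wr0
(4) want 1×MEM +2rd +0wr — yes → AL3|MU0|ME1|BR1|rd1|wr0
(5) want 1×MUL +2rd +1wr — FU → AL3|MU0|ME1|BR1|rd1|wr0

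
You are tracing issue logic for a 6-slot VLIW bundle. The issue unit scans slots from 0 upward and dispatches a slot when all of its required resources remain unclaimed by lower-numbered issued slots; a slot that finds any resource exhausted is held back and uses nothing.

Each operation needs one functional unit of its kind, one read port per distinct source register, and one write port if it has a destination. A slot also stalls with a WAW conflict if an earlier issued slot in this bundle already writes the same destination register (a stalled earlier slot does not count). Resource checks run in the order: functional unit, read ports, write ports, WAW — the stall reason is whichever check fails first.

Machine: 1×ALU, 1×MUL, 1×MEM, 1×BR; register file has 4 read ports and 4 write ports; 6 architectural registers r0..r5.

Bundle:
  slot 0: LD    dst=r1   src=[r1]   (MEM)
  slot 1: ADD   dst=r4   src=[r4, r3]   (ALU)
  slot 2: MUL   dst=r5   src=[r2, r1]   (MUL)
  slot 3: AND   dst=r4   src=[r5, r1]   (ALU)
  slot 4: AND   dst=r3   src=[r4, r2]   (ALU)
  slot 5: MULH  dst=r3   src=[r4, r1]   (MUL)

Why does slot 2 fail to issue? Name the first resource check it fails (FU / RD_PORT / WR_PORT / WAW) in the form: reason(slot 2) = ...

reason(slot 2) = RD_PORT

#0 MEM src=r1 dispatched  <A:1 Mu:1 Ld:0 B:1 rd:3 wr:3>
#1 ALU src=r4,r3 dispatched  <A:0 Mu:1 Ld:0 B:1 rd:1 wr:2>
#2 MUL src=r2,r1 held:RD_PORT  <A:0 Mu:1 Ld:0 B:1 rd:1 wr:2>
#3 ALU src=r5,r1 held:FU  <A:0 Mu:1 Ld:0 B:1 rd:1 wr:2>
#4 ALU src=r4,r2 held:FU  <A:0 Mu:1 Ld:0 B:1 rd:1 wr:2>
#5 MUL src=r4,r1 held:RD_PORT  <A:0 Mu:1 Ld:0 B:1 rd:1 wr:2>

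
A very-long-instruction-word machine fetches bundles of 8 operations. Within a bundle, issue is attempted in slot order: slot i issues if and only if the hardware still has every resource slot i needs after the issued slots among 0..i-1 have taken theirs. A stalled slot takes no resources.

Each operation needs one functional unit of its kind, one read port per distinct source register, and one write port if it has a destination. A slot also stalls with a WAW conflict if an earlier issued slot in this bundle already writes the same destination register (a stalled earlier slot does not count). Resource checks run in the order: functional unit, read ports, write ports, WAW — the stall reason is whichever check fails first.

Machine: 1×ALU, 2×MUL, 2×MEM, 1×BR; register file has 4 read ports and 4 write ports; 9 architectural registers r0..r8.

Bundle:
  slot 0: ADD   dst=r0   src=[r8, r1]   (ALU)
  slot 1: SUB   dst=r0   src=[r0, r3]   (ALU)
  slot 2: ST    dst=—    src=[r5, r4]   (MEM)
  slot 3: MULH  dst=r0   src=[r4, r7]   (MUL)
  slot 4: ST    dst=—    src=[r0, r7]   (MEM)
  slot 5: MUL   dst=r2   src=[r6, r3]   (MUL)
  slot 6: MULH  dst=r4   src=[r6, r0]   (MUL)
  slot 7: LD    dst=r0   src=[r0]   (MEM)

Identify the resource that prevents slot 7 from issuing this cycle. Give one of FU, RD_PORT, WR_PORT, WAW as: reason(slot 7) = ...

reason(slot 7) = RD_PORT

(0) want 1×ALU +2rd +1wr — yes → AL0|MU2|ME2|BR1|rd2|wr3
(1) want 1×ALU +2rd +1wr — FU → AL0|MU2|ME2|BR1|rd2|wr3
(2) want 1×MEM +2rd +0wr — yes → AL0|MU2|ME1|BR1|rd0|wr3
(3) want 1×MUL +2rd +1wr — RD_PORT → AL0|MU2|ME1|BR1|rd0|wr3
(4) want 1×MEM +2rd +0wr — RD_PORT → AL0|MU2|ME1|BR1|rd0|wr3
(5) want 1×MUL +2rd +1wr — RD_PORT → AL0|MU2|ME1|BR1|rd0|wr3
(6) want 1×MUL +2rd +1wr — RD_PORT → AL0|MU2|ME1|BR1|rd0|wr3
(7) want 1×MEM +1rd +1wr — RD_PORT → AL0|MU2|ME1|BR1|rd0|wr3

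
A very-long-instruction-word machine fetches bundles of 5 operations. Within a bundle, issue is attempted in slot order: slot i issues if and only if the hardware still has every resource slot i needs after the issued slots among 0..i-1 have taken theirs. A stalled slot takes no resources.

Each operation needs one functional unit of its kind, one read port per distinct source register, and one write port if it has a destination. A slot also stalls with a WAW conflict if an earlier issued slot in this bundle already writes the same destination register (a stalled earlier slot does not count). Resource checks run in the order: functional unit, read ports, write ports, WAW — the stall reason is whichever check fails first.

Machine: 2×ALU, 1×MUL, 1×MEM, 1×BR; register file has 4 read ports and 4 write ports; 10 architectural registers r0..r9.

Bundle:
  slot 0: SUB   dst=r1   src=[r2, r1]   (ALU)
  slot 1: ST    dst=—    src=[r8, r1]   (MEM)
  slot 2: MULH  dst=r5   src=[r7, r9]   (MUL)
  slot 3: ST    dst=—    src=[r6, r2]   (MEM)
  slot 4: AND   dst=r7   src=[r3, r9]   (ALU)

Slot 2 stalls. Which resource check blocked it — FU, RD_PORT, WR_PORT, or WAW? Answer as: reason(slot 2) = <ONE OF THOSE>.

#0 ALU src=r2,r1 dispatched  <A:1 Mu:1 Ld:1 B:1 rd:2 wr:3>
#1 MEM src=r8,r1 dispatched  <A:1 Mu:1 Ld:0 B:1 rd:0 wr:3>
#2 MUL src=r7,r9 held:RD_PORT  <A:1 Mu:1 Ld:0 B:1 rd:0 wr:3>
#3 MEM src=r6,r2 held:FU  <A:1 Mu:1 Ld:0 B:1 rd:0 wr:3>
#4 ALU src=r3,r9 held:RD_PORT  <A:1 Mu:1 Ld:0 B:1 rd:0 wr:3>

reason(slot 2) = RD_PORT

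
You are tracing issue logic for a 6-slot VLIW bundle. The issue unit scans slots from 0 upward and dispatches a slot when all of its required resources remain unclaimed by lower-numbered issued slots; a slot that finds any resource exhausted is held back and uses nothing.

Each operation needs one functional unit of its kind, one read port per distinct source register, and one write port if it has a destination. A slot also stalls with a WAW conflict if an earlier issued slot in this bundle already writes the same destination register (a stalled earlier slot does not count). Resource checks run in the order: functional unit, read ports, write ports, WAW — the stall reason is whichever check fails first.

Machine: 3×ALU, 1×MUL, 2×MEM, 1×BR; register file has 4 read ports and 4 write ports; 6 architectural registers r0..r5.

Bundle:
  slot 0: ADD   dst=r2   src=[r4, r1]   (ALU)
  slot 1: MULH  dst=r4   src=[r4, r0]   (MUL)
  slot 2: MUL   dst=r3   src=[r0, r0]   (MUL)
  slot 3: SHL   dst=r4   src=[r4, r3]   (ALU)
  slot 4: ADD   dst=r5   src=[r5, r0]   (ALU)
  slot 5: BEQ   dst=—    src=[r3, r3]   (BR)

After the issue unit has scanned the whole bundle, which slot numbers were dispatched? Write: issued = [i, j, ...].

issued = [0, 1]

slot 0 (ALU): ISSUE — free A2,Mu1,Ld2,B1 rp2 wp3
slot 1 (MUL): ISSUE — free A2,Mu0,Ld2,B1 rp0 wp2
slot 2 (MUL): stall FU — free A2,Mu0,Ld2,B1 rp0 wp2
slot 3 (ALU): stall RD_PORT — free A2,Mu0,Ld2,B1 rp0 wp2
slot 4 (ALU): stall RD_PORT — free A2,Mu0,Ld2,B1 rp0 wp2
slot 5 (BR): stall RD_PORT — free A2,Mu0,Ld2,B1 rp0 wp2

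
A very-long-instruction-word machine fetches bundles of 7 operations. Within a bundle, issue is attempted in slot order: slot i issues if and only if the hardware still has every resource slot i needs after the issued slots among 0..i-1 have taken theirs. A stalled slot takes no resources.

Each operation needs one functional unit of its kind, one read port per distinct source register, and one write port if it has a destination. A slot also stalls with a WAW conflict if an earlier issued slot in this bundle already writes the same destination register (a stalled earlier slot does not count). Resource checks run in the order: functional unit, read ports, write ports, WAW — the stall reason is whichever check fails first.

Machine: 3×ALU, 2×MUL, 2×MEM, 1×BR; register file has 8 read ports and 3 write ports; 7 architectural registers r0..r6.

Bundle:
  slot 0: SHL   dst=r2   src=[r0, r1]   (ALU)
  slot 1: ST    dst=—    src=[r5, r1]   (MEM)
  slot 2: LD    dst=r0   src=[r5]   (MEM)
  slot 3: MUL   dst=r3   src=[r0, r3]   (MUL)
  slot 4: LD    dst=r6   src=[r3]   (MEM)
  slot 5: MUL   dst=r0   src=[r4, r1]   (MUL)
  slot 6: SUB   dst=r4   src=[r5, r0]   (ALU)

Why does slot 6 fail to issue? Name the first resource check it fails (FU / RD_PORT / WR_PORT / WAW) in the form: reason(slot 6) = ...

[0] ALU needs rd=2 wr=1: ok; after: ALU=2 MUL=2 MEM=2 BR=1, R=6, W=2
[1] MEM needs rd=2 wr=0: ok; after: ALU=2 MUL=2 MEM=1 BR=1, R=4, W=2
[2] MEM needs rd=1 wr=1: ok; after: ALU=2 MUL=2 MEM=0 BR=1, R=3, W=1
[3] MUL needs rd=2 wr=1: ok; after: ALU=2 MUL=1 MEM=0 BR=1, R=1, W=0
[4] MEM needs rd=1 wr=1: FU; after: ALU=2 MUL=1 MEM=0 BR=1, R=1, W=0
[5] MUL needs rd=2 wr=1: RD_PORT; after: ALU=2 MUL=1 MEM=0 BR=1, R=1, W=0
[6] ALU needs rd=2 wr=1: RD_PORT; after: ALU=2 MUL=1 MEM=0 BR=1, R=1, W=0

reason(slot 6) = RD_PORT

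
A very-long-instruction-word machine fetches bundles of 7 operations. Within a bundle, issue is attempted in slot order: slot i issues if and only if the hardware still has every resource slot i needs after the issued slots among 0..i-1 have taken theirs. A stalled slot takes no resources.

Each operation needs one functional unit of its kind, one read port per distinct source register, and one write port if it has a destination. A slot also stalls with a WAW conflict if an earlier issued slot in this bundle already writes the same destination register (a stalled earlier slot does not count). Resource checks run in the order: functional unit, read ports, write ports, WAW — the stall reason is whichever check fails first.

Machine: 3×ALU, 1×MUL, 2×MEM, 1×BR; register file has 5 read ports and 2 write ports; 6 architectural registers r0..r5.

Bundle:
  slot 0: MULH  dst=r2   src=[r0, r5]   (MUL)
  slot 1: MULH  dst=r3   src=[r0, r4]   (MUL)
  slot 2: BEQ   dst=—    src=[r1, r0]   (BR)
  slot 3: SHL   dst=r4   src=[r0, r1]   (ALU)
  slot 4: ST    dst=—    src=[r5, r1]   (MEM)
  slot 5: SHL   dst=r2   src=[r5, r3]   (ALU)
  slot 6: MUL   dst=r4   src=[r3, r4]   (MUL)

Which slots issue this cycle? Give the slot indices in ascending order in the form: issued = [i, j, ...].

slot 0 (MUL): ISSUE — free A3,Mu0,Ld2,B1 rp3 wp1
slot 1 (MUL): stall FU — free A3,Mu0,Ld2,B1 rp3 wp1
slot 2 (BR): ISSUE — free A3,Mu0,Ld2,B0 rp1 wp1
slot 3 (ALU): stall RD_PORT — free A3,Mu0,Ld2,B0 rp1 wp1
slot 4 (MEM): stall RD_PORT — free A3,Mu0,Ld2,B0 rp1 wp1
slot 5 (ALU): stall RD_PORT — free A3,Mu0,Ld2,B0 rp1 wp1
slot 6 (MUL): stall FU — free A3,Mu0,Ld2,B0 rp1 wp1

issued = [0, 2]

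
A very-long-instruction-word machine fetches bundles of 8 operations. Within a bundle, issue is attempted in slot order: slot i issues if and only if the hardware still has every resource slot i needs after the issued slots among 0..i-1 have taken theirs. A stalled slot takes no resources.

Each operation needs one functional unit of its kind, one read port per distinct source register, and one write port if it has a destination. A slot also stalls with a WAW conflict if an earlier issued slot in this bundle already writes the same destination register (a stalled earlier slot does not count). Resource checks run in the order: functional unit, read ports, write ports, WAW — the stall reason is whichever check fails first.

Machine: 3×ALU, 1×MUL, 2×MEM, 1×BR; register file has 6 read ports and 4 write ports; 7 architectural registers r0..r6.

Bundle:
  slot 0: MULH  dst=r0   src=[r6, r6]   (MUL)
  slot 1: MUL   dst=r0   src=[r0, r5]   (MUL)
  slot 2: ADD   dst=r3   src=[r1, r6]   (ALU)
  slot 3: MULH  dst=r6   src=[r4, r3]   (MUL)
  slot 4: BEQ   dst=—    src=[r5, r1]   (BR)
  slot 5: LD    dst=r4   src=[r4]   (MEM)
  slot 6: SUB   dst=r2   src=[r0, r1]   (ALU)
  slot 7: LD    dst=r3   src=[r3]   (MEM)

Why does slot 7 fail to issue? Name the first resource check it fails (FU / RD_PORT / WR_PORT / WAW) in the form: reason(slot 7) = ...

reason(slot 7) = RD_PORT

  0. MUL→r0 ⇒ go  {3A/0Mu/2Ld/1B | 5r 3w}
  1. MUL→r0 ⇒ no(FU)  {3A/0Mu/2Ld/1B | 5r 3w}
  2. ALU→r3 ⇒ go  {2A/0Mu/2Ld/1B | 3r 2w}
  3. MUL→r6 ⇒ no(FU)  {2A/0Mu/2Ld/1B | 3r 2w}
  4. BR ⇒ go  {2A/0Mu/2Ld/0B | 1r 2w}
  5. MEM→r4 ⇒ go  {2A/0Mu/1Ld/0B | 0r 1w}
  6. ALU→r2 ⇒ no(RD_PORT)  {2A/0Mu/1Ld/0B | 0r 1w}
  7. MEM→r3 ⇒ no(RD_PORT)  {2A/0Mu/1Ld/0B | 0r 1w}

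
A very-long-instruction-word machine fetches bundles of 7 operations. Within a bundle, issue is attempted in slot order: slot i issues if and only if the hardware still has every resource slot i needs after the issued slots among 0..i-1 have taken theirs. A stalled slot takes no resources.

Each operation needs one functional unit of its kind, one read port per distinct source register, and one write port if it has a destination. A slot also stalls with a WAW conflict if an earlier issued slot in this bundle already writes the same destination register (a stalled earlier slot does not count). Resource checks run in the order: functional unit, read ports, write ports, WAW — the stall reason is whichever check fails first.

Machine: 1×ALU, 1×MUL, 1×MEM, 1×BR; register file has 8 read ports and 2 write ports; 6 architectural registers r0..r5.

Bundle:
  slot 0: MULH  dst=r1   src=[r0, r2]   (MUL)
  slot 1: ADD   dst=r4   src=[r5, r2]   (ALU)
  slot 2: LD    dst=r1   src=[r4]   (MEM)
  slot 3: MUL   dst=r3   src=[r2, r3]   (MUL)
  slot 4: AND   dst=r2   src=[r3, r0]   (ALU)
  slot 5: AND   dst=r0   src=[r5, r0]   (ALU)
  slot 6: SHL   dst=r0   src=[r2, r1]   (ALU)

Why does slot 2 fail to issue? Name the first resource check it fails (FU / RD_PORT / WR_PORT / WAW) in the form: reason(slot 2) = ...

reason(slot 2) = WR_PORT

[0] MUL needs rd=2 wr=1: ok; after: ALU=1 MUL=0 MEM=1 BR=1, R=6, W=1
[1] ALU needs rd=2 wr=1: ok; after: ALU=0 MUL=0 MEM=1 BR=1, R=4, W=0
[2] MEM needs rd=1 wr=1: WR_PORT; after: ALU=0 MUL=0 MEM=1 BR=1, R=4, W=0
[3] MUL needs rd=2 wr=1: FU; after: ALU=0 MUL=0 MEM=1 BR=1, R=4, W=0
[4] ALU needs rd=2 wr=1: FU; after: ALU=0 MUL=0 MEM=1 BR=1, R=4, W=0
[5] ALU needs rd=2 wr=1: FU; after: ALU=0 MUL=0 MEM=1 BR=1, R=4, W=0
[6] ALU needs rd=2 wr=1: FU; after: ALU=0 MUL=0 MEM=1 BR=1, R=4, W=0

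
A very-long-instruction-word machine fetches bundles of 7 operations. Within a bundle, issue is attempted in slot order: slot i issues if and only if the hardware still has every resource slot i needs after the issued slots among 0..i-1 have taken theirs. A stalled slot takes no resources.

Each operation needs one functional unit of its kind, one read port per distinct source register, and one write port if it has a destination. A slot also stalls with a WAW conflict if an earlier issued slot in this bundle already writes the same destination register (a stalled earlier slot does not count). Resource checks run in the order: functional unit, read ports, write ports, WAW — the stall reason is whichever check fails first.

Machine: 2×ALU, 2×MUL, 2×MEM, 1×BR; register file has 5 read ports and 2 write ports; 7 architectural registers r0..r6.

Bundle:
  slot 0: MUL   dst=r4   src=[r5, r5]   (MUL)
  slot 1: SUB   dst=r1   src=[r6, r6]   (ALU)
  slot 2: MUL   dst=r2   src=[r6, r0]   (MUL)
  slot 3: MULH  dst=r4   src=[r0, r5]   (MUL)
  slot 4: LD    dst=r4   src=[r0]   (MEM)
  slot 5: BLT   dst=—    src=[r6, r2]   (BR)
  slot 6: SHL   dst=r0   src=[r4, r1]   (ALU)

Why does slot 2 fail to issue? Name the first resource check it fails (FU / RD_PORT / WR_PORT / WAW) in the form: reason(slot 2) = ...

  0. MUL→r4 ⇒ go  {2A/1Mu/2Ld/1B | 4r 1w}
  1. ALU→r1 ⇒ go  {1A/1Mu/2Ld/1B | 3r 0w}
  2. MUL→r2 ⇒ no(WR_PORT)  {1A/1Mu/2Ld/1B | 3r 0w}
  3. MUL→r4 ⇒ no(WR_PORT)  {1A/1Mu/2Ld/1B | 3r 0w}
  4. MEM→r4 ⇒ no(WR_PORT)  {1A/1Mu/2Ld/1B | 3r 0w}
  5. BR ⇒ go  {1A/1Mu/2Ld/0B | 1r 0w}
  6. ALU→r0 ⇒ no(RD_PORT)  {1A/1Mu/2Ld/0B | 1r 0w}

reason(slot 2) = WR_PORT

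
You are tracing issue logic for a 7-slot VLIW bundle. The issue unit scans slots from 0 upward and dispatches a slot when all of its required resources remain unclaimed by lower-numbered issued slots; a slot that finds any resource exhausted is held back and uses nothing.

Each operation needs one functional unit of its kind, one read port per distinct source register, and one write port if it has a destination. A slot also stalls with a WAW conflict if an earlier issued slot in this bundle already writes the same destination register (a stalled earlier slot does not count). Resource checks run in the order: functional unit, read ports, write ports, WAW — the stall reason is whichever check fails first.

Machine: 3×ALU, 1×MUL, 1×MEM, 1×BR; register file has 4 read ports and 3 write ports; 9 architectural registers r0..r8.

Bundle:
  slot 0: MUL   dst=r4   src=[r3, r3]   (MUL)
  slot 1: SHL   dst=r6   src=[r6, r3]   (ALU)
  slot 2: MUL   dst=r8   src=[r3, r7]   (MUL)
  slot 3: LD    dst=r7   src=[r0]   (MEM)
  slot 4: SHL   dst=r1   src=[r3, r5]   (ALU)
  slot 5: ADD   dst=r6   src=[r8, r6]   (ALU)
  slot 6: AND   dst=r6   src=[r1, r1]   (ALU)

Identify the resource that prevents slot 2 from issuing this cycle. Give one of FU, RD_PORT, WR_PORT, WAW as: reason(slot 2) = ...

slot 0 (MUL): ISSUE — free A3,Mu0,Ld1,B1 rp3 wp2
slot 1 (ALU): ISSUE — free A2,Mu0,Ld1,B1 rp1 wp1
slot 2 (MUL): stall FU — free A2,Mu0,Ld1,B1 rp1 wp1
slot 3 (MEM): ISSUE — free A2,Mu0,Ld0,B1 rp0 wp0
slot 4 (ALU): stall RD_PORT — free A2,Mu0,Ld0,B1 rp0 wp0
slot 5 (ALU): stall RD_PORT — free A2,Mu0,Ld0,B1 rp0 wp0
slot 6 (ALU): stall RD_PORT — free A2,Mu0,Ld0,B1 rp0 wp0

reason(slot 2) = FU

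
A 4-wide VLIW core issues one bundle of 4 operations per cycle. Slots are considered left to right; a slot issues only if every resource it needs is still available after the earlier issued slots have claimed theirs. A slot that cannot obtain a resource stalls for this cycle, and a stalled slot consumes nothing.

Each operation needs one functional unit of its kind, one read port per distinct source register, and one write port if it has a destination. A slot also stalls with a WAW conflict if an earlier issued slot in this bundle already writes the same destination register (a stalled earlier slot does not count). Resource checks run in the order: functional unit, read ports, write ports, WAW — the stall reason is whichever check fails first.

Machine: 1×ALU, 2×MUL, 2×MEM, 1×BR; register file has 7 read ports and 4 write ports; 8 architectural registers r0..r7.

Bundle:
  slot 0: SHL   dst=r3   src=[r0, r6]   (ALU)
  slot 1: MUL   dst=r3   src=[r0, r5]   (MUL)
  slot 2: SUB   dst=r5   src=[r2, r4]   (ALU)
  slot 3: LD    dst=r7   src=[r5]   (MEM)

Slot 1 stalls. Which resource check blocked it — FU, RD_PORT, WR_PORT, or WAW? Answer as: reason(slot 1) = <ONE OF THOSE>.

reason(slot 1) = WAW

[0] ALU needs rd=2 wr=1: ok; after: ALU=0 MUL=2 MEM=2 BR=1, R=5, W=3
[1] MUL needs rd=2 wr=1: WAW; after: ALU=0 MUL=2 MEM=2 BR=1, R=5, W=3
[2] ALU needs rd=2 wr=1: FU; after: ALU=0 MUL=2 MEM=2 BR=1, R=5, W=3
[3] MEM needs rd=1 wr=1: ok; after: ALU=0 MUL=2 MEM=1 BR=1, R=4, W=2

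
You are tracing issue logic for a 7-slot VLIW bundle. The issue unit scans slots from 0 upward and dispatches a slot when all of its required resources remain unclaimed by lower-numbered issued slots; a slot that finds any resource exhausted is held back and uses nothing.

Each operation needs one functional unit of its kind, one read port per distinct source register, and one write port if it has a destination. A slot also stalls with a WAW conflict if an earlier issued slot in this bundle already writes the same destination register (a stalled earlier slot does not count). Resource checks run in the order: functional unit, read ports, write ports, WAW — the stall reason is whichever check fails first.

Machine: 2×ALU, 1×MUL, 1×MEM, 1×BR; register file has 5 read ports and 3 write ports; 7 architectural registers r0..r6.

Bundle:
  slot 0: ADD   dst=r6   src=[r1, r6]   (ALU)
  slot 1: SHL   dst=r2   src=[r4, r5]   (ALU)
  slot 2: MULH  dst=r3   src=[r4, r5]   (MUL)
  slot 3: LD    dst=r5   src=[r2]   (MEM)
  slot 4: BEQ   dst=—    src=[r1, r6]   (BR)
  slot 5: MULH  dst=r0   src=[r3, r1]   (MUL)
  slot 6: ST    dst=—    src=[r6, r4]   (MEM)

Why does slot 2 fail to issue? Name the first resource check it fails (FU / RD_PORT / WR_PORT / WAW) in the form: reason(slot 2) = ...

reason(slot 2) = RD_PORT

slot 0 (ALU): ISSUE — free A1,Mu1,Ld1,B1 rp3 wp2
slot 1 (ALU): ISSUE — free A0,Mu1,Ld1,B1 rp1 wp1
slot 2 (MUL): stall RD_PORT — free A0,Mu1,Ld1,B1 rp1 wp1
slot 3 (MEM): ISSUE — free A0,Mu1,Ld0,B1 rp0 wp0
slot 4 (BR): stall RD_PORT — free A0,Mu1,Ld0,B1 rp0 wp0
slot 5 (MUL): stall RD_PORT — free A0,Mu1,Ld0,B1 rp0 wp0
slot 6 (MEM): stall FU — free A0,Mu1,Ld0,B1 rp0 wp0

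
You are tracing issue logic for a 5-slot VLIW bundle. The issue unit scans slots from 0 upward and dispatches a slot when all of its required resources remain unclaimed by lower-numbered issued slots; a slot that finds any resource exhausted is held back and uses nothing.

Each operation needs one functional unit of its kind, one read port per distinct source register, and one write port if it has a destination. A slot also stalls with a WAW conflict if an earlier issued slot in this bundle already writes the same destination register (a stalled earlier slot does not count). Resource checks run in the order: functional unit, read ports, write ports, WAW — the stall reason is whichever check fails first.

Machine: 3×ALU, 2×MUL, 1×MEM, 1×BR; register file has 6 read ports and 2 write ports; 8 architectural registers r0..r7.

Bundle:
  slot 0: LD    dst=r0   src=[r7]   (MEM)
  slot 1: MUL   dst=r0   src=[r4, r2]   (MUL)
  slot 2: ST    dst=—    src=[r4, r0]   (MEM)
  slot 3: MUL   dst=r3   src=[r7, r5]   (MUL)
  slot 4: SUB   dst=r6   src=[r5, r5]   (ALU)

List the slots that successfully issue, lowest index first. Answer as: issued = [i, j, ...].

[0] MEM needs rd=1 wr=1: ok; after: ALU=3 MUL=2 MEM=0 BR=1, R=5, W=1
[1] MUL needs rd=2 wr=1: WAW; after: ALU=3 MUL=2 MEM=0 BR=1, R=5, W=1
[2] MEM needs rd=2 wr=0: FU; after: ALU=3 MUL=2 MEM=0 BR=1, R=5, W=1
[3] MUL needs rd=2 wr=1: ok; after: ALU=3 MUL=1 MEM=0 BR=1, R=3, W=0
[4] ALU needs rd=1 wr=1: WR_PORT; after: ALU=3 MUL=1 MEM=0 BR=1, R=3, W=0

issued = [0, 3]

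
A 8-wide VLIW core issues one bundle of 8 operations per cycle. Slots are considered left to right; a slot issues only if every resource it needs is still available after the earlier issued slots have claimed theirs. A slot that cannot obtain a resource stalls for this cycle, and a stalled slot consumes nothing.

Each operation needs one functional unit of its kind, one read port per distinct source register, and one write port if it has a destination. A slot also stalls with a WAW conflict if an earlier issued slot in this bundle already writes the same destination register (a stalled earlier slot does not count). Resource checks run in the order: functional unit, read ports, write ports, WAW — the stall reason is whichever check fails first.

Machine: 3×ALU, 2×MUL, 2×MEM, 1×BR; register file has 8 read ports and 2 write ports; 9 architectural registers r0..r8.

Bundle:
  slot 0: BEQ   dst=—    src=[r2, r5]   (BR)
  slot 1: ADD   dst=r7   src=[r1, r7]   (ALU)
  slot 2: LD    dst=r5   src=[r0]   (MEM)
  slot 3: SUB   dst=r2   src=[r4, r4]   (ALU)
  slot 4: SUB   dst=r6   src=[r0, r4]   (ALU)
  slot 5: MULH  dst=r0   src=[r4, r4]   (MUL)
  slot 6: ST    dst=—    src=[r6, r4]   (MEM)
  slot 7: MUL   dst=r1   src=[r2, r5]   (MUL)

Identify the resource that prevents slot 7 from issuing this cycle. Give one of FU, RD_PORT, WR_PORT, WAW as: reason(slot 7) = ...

reason(slot 7) = RD_PORT

slot 0 (BR): ISSUE — free A3,Mu2,Ld2,B0 rp6 wp2
slot 1 (ALU): ISSUE — free A2,Mu2,Ld2,B0 rp4 wp1
slot 2 (MEM): ISSUE — free A2,Mu2,Ld1,B0 rp3 wp0
slot 3 (ALU): stall WR_PORT — free A2,Mu2,Ld1,B0 rp3 wp0
slot 4 (ALU): stall WR_PORT — free A2,Mu2,Ld1,B0 rp3 wp0
slot 5 (MUL): stall WR_PORT — free A2,Mu2,Ld1,B0 rp3 wp0
slot 6 (MEM): ISSUE — free A2,Mu2,Ld0,B0 rp1 wp0
slot 7 (MUL): stall RD_PORT — free A2,Mu2,Ld0,B0 rp1 wp0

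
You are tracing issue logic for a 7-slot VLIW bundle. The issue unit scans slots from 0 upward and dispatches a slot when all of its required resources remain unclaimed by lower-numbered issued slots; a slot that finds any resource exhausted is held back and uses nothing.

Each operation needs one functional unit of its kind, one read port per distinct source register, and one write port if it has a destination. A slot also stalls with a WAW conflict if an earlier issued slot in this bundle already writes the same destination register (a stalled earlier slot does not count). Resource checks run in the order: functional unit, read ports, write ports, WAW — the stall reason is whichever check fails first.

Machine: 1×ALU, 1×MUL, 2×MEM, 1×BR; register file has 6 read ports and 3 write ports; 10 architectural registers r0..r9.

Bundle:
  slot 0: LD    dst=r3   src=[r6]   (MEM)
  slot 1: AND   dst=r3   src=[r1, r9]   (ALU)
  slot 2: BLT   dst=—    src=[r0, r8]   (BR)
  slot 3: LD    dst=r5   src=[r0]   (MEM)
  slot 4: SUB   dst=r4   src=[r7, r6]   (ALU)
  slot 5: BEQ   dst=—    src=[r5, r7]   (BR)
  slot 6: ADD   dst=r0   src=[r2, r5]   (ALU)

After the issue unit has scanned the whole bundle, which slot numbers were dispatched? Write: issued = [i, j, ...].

issued = [0, 2, 3, 4]

  0. MEM→r3 ⇒ go  {1A/1Mu/1Ld/1B | 5r 2w}
  1. ALU→r3 ⇒ no(WAW)  {1A/1Mu/1Ld/1B | 5r 2w}
  2. BR ⇒ go  {1A/1Mu/1Ld/0B | 3r 2w}
  3. MEM→r5 ⇒ go  {1A/1Mu/0Ld/0B | 2r 1w}
  4. ALU→r4 ⇒ go  {0A/1Mu/0Ld/0B | 0r 0w}
  5. BR ⇒ no(FU)  {0A/1Mu/0Ld/0B | 0r 0w}
  6. ALU→r0 ⇒ no(FU)  {0A/1Mu/0Ld/0B | 0r 0w}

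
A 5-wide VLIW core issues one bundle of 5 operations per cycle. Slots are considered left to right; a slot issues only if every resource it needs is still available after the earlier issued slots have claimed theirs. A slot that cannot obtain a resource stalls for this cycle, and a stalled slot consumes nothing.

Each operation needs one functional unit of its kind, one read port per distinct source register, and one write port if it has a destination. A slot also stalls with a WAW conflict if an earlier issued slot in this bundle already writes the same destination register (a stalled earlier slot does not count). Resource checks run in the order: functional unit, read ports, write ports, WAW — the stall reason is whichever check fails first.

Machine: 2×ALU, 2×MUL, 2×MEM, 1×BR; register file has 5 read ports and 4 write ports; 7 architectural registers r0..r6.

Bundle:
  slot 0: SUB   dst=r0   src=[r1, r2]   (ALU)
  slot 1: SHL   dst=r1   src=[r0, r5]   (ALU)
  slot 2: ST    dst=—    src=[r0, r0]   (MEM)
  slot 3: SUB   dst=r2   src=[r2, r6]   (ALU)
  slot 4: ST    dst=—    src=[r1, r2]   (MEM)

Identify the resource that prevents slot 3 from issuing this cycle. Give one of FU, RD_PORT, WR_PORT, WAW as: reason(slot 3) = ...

  0. ALU→r0 ⇒ go  {1A/2Mu/2Ld/1B | 3r 3w}
  1. ALU→r1 ⇒ go  {0A/2Mu/2Ld/1B | 1r 2w}
  2. MEM ⇒ go  {0A/2Mu/1Ld/1B | 0r 2w}
  3. ALU→r2 ⇒ no(FU)  {0A/2Mu/1Ld/1B | 0r 2w}
  4. MEM ⇒ no(RD_PORT)  {0A/2Mu/1Ld/1B | 0r 2w}

reason(slot 3) = FU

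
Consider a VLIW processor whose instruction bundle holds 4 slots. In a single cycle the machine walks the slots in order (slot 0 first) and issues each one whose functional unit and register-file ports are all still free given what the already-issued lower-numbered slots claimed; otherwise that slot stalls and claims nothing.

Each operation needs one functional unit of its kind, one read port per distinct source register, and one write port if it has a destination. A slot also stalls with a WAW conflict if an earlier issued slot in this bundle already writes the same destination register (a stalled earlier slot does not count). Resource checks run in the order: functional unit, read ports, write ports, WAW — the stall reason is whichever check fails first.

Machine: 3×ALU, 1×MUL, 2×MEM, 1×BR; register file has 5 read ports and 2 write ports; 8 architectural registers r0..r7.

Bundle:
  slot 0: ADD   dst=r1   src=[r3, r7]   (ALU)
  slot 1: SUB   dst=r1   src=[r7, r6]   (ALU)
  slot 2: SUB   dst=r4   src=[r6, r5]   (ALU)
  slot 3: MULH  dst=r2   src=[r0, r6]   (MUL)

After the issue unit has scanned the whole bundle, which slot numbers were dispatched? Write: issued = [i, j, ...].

issued = [0, 2]

[0] ALU needs rd=2 wr=1: ok; after: ALU=2 MUL=1 MEM=2 BR=1, R=3, W=1
[1] ALU needs rd=2 wr=1: WAW; after: ALU=2 MUL=1 MEM=2 BR=1, R=3, W=1
[2] ALU needs rd=2 wr=1: ok; after: ALU=1 MUL=1 MEM=2 BR=1, R=1, W=0
[3] MUL needs rd=2 wr=1: RD_PORT; after: ALU=1 MUL=1 MEM=2 BR=1, R=1, W=0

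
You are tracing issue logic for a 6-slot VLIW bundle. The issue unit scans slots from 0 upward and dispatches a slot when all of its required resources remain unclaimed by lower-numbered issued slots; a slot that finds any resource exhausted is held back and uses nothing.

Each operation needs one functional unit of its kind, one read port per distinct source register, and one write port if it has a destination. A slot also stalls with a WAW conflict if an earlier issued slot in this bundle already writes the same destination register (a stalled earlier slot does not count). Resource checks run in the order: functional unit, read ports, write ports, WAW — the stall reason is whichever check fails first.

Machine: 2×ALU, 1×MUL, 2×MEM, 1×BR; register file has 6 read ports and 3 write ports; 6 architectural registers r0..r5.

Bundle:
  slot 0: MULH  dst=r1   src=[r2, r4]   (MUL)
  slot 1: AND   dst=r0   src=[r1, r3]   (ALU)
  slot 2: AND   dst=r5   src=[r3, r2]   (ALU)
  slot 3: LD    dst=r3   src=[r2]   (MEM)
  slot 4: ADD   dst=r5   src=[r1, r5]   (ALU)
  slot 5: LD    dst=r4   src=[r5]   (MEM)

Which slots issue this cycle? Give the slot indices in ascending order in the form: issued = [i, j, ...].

slot 0 (MUL): ISSUE — free A2,Mu0,Ld2,B1 rp4 wp2
slot 1 (ALU): ISSUE — free A1,Mu0,Ld2,B1 rp2 wp1
slot 2 (ALU): ISSUE — free A0,Mu0,Ld2,B1 rp0 wp0
slot 3 (MEM): stall RD_PORT — free A0,Mu0,Ld2,B1 rp0 wp0
slot 4 (ALU): stall FU — free A0,Mu0,Ld2,B1 rp0 wp0
slot 5 (MEM): stall RD_PORT — free A0,Mu0,Ld2,B1 rp0 wp0

issued = [0, 1, 2]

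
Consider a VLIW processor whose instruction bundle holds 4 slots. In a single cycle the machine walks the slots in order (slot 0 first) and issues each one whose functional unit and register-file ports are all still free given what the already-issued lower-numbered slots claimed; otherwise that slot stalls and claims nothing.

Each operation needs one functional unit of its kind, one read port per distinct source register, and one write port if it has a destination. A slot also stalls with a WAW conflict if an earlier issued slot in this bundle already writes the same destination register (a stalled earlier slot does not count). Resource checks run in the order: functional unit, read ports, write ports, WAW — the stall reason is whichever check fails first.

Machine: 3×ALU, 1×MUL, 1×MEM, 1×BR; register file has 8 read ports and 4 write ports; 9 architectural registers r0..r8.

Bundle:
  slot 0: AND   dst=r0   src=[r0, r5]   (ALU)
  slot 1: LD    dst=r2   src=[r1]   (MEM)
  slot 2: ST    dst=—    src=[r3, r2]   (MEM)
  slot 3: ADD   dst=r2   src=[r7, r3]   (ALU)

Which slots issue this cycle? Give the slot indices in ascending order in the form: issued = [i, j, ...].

issued = [0, 1]

slot 0 (ALU): ISSUE — free A2,Mu1,Ld1,B1 rp6 wp3
slot 1 (MEM): ISSUE — free A2,Mu1,Ld0,B1 rp5 wp2
slot 2 (MEM): stall FU — free A2,Mu1,Ld0,B1 rp5 wp2
slot 3 (ALU): stall WAW — free A2,Mu1,Ld0,B1 rp5 wp2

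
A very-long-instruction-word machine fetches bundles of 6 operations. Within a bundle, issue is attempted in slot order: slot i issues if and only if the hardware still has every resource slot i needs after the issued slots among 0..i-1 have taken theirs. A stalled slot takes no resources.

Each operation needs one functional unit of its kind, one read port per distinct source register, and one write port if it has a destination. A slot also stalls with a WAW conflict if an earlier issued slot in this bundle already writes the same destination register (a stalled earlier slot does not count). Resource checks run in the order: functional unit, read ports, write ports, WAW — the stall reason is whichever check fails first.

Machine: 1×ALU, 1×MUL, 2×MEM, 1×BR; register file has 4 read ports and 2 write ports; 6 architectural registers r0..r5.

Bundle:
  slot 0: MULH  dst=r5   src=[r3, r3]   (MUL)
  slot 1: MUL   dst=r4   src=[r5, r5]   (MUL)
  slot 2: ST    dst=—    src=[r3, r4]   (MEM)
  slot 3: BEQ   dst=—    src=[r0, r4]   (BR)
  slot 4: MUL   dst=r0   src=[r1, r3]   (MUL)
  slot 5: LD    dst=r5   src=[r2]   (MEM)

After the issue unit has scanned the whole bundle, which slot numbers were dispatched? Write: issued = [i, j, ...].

#0 MUL src=r3,r3 dispatched  <A:1 Mu:0 Ld:2 B:1 rd:3 wr:1>
#1 MUL src=r5,r5 held:FU  <A:1 Mu:0 Ld:2 B:1 rd:3 wr:1>
#2 MEM src=r3,r4 dispatched  <A:1 Mu:0 Ld:1 B:1 rd:1 wr:1>
#3 BR src=r0,r4 held:RD_PORT  <A:1 Mu:0 Ld:1 B:1 rd:1 wr:1>
#4 MUL src=r1,r3 held:FU  <A:1 Mu:0 Ld:1 B:1 rd:1 wr:1>
#5 MEM src=r2 held:WAW  <A:1 Mu:0 Ld:1 B:1 rd:1 wr:1>

issued = [0, 2]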